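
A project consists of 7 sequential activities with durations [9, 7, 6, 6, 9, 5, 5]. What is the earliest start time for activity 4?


Activity 4 starts after activities 1 through 3 complete.
Predecessor durations: [9, 7, 6]
ES = 9 + 7 + 6 = 22

22


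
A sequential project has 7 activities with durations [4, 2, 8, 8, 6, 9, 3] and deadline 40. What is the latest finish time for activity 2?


LF(activity 2) = deadline - sum of successor durations
Successors: activities 3 through 7 with durations [8, 8, 6, 9, 3]
Sum of successor durations = 34
LF = 40 - 34 = 6

6


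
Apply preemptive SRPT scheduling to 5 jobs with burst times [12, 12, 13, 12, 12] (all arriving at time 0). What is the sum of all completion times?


Since all jobs arrive at t=0, SRPT equals SPT ordering.
SPT order: [12, 12, 12, 12, 13]
Completion times:
  Job 1: p=12, C=12
  Job 2: p=12, C=24
  Job 3: p=12, C=36
  Job 4: p=12, C=48
  Job 5: p=13, C=61
Total completion time = 12 + 24 + 36 + 48 + 61 = 181

181


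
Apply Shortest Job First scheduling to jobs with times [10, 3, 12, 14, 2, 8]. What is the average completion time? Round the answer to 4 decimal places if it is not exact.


SJF order (ascending): [2, 3, 8, 10, 12, 14]
Completion times:
  Job 1: burst=2, C=2
  Job 2: burst=3, C=5
  Job 3: burst=8, C=13
  Job 4: burst=10, C=23
  Job 5: burst=12, C=35
  Job 6: burst=14, C=49
Average completion = 127/6 = 21.1667

21.1667


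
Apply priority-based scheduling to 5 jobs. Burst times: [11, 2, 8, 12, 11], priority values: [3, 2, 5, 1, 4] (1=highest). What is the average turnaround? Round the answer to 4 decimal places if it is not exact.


Sort by priority (ascending = highest first):
Order: [(1, 12), (2, 2), (3, 11), (4, 11), (5, 8)]
Completion times:
  Priority 1, burst=12, C=12
  Priority 2, burst=2, C=14
  Priority 3, burst=11, C=25
  Priority 4, burst=11, C=36
  Priority 5, burst=8, C=44
Average turnaround = 131/5 = 26.2

26.2


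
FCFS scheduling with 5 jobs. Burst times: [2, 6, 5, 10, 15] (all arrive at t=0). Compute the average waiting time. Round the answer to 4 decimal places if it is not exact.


FCFS order (as given): [2, 6, 5, 10, 15]
Waiting times:
  Job 1: wait = 0
  Job 2: wait = 2
  Job 3: wait = 8
  Job 4: wait = 13
  Job 5: wait = 23
Sum of waiting times = 46
Average waiting time = 46/5 = 9.2

9.2


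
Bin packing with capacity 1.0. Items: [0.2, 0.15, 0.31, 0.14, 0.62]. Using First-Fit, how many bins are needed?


Place items sequentially using First-Fit:
  Item 0.2 -> new Bin 1
  Item 0.15 -> Bin 1 (now 0.35)
  Item 0.31 -> Bin 1 (now 0.66)
  Item 0.14 -> Bin 1 (now 0.8)
  Item 0.62 -> new Bin 2
Total bins used = 2

2


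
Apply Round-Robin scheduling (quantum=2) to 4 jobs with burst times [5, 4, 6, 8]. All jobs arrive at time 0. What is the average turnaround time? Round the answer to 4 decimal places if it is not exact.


Time quantum = 2
Execution trace:
  J1 runs 2 units, time = 2
  J2 runs 2 units, time = 4
  J3 runs 2 units, time = 6
  J4 runs 2 units, time = 8
  J1 runs 2 units, time = 10
  J2 runs 2 units, time = 12
  J3 runs 2 units, time = 14
  J4 runs 2 units, time = 16
  J1 runs 1 units, time = 17
  J3 runs 2 units, time = 19
  J4 runs 2 units, time = 21
  J4 runs 2 units, time = 23
Finish times: [17, 12, 19, 23]
Average turnaround = 71/4 = 17.75

17.75


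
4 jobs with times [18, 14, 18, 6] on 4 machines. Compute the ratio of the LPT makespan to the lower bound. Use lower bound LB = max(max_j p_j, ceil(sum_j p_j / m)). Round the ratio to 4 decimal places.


LPT order: [18, 18, 14, 6]
Machine loads after assignment: [18, 18, 14, 6]
LPT makespan = 18
Lower bound = max(max_job, ceil(total/4)) = max(18, 14) = 18
Ratio = 18 / 18 = 1.0

1.0


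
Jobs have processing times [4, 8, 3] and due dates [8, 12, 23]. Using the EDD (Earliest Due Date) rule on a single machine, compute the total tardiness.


Sort by due date (EDD order): [(4, 8), (8, 12), (3, 23)]
Compute completion times and tardiness:
  Job 1: p=4, d=8, C=4, tardiness=max(0,4-8)=0
  Job 2: p=8, d=12, C=12, tardiness=max(0,12-12)=0
  Job 3: p=3, d=23, C=15, tardiness=max(0,15-23)=0
Total tardiness = 0

0


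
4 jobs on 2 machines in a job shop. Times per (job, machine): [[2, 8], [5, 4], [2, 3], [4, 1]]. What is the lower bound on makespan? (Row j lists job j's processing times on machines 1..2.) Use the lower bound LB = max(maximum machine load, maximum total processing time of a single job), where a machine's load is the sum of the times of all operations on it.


Machine loads:
  Machine 1: 2 + 5 + 2 + 4 = 13
  Machine 2: 8 + 4 + 3 + 1 = 16
Max machine load = 16
Job totals:
  Job 1: 10
  Job 2: 9
  Job 3: 5
  Job 4: 5
Max job total = 10
Lower bound = max(16, 10) = 16

16


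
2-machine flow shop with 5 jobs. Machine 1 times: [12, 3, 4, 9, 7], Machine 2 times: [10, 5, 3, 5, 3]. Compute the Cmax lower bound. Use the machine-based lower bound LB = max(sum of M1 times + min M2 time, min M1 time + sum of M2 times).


LB1 = sum(M1 times) + min(M2 times) = 35 + 3 = 38
LB2 = min(M1 times) + sum(M2 times) = 3 + 26 = 29
Lower bound = max(LB1, LB2) = max(38, 29) = 38

38


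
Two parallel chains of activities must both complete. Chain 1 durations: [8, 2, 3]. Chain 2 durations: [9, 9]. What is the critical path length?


Path A total = 8 + 2 + 3 = 13
Path B total = 9 + 9 = 18
Critical path = longest path = max(13, 18) = 18

18


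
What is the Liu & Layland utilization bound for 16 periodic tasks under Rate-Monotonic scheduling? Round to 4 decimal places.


Compute 2^(1/16) = 1.0442737824
Subtract 1: 1.0442737824 - 1 = 0.0442737824
Multiply by n: 16 * 0.0442737824 = 0.7083805184
Round to 4 dp: 0.7084

0.7084


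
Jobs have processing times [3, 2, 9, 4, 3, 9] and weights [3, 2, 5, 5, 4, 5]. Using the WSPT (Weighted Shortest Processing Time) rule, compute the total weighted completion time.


Compute p/w ratios and sort ascending (WSPT): [(3, 4), (4, 5), (3, 3), (2, 2), (9, 5), (9, 5)]
Compute weighted completion times:
  Job (p=3,w=4): C=3, w*C=4*3=12
  Job (p=4,w=5): C=7, w*C=5*7=35
  Job (p=3,w=3): C=10, w*C=3*10=30
  Job (p=2,w=2): C=12, w*C=2*12=24
  Job (p=9,w=5): C=21, w*C=5*21=105
  Job (p=9,w=5): C=30, w*C=5*30=150
Total weighted completion time = 356

356


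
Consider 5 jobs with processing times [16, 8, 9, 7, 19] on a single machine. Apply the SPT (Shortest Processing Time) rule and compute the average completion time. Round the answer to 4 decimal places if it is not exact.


Sort jobs by processing time (SPT order): [7, 8, 9, 16, 19]
Compute completion times sequentially:
  Job 1: processing = 7, completes at 7
  Job 2: processing = 8, completes at 15
  Job 3: processing = 9, completes at 24
  Job 4: processing = 16, completes at 40
  Job 5: processing = 19, completes at 59
Sum of completion times = 145
Average completion time = 145/5 = 29.0

29.0


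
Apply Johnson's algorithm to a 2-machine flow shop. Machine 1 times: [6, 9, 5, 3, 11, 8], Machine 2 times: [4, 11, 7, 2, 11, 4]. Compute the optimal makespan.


Apply Johnson's rule:
  Group 1 (a <= b): [(3, 5, 7), (2, 9, 11), (5, 11, 11)]
  Group 2 (a > b): [(1, 6, 4), (6, 8, 4), (4, 3, 2)]
Optimal job order: [3, 2, 5, 1, 6, 4]
Schedule:
  Job 3: M1 done at 5, M2 done at 12
  Job 2: M1 done at 14, M2 done at 25
  Job 5: M1 done at 25, M2 done at 36
  Job 1: M1 done at 31, M2 done at 40
  Job 6: M1 done at 39, M2 done at 44
  Job 4: M1 done at 42, M2 done at 46
Makespan = 46

46


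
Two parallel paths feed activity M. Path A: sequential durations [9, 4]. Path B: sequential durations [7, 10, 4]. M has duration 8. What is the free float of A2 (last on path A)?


ES(A2) = sum of predecessors on chain A = 9
EF(A2) = ES + duration = 9 + 4 = 13
Successor of A2 is M. ES(M) = max(sum(A), sum(B)) = max(13, 21) = 21
Free float = ES(successor) - EF(current) = 21 - 13 = 8

8


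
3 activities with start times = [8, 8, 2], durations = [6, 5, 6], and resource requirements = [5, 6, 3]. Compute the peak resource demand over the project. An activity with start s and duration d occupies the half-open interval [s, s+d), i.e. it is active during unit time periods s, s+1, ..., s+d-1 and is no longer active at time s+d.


Each activity i is active on [start_i, start_i + duration_i).
Compute total resource usage per time slot:
  t=0: active resources = [], total = 0
  t=1: active resources = [], total = 0
  t=2: active resources = [3], total = 3
  t=3: active resources = [3], total = 3
  t=4: active resources = [3], total = 3
  t=5: active resources = [3], total = 3
  t=6: active resources = [3], total = 3
  t=7: active resources = [3], total = 3
  t=8: active resources = [5, 6], total = 11
  t=9: active resources = [5, 6], total = 11
  t=10: active resources = [5, 6], total = 11
  t=11: active resources = [5, 6], total = 11
  t=12: active resources = [5, 6], total = 11
  t=13: active resources = [5], total = 5
Peak resource demand = 11

11


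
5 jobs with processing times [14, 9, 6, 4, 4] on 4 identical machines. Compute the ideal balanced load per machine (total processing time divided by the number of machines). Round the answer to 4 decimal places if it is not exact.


Total processing time = 14 + 9 + 6 + 4 + 4 = 37
Number of machines = 4
Ideal balanced load = 37 / 4 = 9.25

9.25


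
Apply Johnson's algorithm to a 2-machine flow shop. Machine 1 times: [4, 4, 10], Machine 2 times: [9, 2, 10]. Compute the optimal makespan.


Apply Johnson's rule:
  Group 1 (a <= b): [(1, 4, 9), (3, 10, 10)]
  Group 2 (a > b): [(2, 4, 2)]
Optimal job order: [1, 3, 2]
Schedule:
  Job 1: M1 done at 4, M2 done at 13
  Job 3: M1 done at 14, M2 done at 24
  Job 2: M1 done at 18, M2 done at 26
Makespan = 26

26


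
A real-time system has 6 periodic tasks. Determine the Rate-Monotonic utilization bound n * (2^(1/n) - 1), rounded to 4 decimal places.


Compute 2^(1/6) = 1.1224620483
Subtract 1: 1.1224620483 - 1 = 0.1224620483
Multiply by n: 6 * 0.1224620483 = 0.7347722898
Round to 4 dp: 0.7348

0.7348


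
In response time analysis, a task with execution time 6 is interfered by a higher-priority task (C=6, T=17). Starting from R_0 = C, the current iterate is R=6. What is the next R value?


R_next = C + ceil(R_prev / T_hp) * C_hp
ceil(6 / 17) = ceil(0.3529) = 1
Interference = 1 * 6 = 6
R_next = 6 + 6 = 12

12


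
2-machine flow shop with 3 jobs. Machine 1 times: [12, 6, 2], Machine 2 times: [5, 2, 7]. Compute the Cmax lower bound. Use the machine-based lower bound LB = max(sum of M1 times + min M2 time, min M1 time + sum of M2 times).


LB1 = sum(M1 times) + min(M2 times) = 20 + 2 = 22
LB2 = min(M1 times) + sum(M2 times) = 2 + 14 = 16
Lower bound = max(LB1, LB2) = max(22, 16) = 22

22


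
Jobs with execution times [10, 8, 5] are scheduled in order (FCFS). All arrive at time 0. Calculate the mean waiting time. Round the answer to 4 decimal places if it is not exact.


FCFS order (as given): [10, 8, 5]
Waiting times:
  Job 1: wait = 0
  Job 2: wait = 10
  Job 3: wait = 18
Sum of waiting times = 28
Average waiting time = 28/3 = 9.3333

9.3333


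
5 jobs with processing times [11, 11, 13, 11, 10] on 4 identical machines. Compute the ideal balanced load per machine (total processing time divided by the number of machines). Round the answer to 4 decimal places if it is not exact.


Total processing time = 11 + 11 + 13 + 11 + 10 = 56
Number of machines = 4
Ideal balanced load = 56 / 4 = 14.0

14.0


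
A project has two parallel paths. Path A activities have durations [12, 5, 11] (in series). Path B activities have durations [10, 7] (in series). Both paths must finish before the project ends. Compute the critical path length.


Path A total = 12 + 5 + 11 = 28
Path B total = 10 + 7 = 17
Critical path = longest path = max(28, 17) = 28

28


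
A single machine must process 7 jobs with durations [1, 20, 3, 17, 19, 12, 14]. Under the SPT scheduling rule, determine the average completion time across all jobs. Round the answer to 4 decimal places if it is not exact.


Sort jobs by processing time (SPT order): [1, 3, 12, 14, 17, 19, 20]
Compute completion times sequentially:
  Job 1: processing = 1, completes at 1
  Job 2: processing = 3, completes at 4
  Job 3: processing = 12, completes at 16
  Job 4: processing = 14, completes at 30
  Job 5: processing = 17, completes at 47
  Job 6: processing = 19, completes at 66
  Job 7: processing = 20, completes at 86
Sum of completion times = 250
Average completion time = 250/7 = 35.7143

35.7143


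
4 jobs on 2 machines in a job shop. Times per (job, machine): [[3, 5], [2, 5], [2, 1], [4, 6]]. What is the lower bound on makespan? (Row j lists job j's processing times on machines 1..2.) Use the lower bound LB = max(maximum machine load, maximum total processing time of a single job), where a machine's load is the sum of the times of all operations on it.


Machine loads:
  Machine 1: 3 + 2 + 2 + 4 = 11
  Machine 2: 5 + 5 + 1 + 6 = 17
Max machine load = 17
Job totals:
  Job 1: 8
  Job 2: 7
  Job 3: 3
  Job 4: 10
Max job total = 10
Lower bound = max(17, 10) = 17

17


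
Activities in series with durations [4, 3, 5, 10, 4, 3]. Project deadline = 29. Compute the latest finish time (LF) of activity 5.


LF(activity 5) = deadline - sum of successor durations
Successors: activities 6 through 6 with durations [3]
Sum of successor durations = 3
LF = 29 - 3 = 26

26


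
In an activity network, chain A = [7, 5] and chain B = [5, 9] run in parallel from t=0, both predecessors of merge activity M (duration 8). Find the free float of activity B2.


ES(B2) = sum of predecessors on chain B = 5
EF(B2) = ES + duration = 5 + 9 = 14
Successor of B2 is M. ES(M) = max(sum(A), sum(B)) = max(12, 14) = 14
Free float = ES(successor) - EF(current) = 14 - 14 = 0

0


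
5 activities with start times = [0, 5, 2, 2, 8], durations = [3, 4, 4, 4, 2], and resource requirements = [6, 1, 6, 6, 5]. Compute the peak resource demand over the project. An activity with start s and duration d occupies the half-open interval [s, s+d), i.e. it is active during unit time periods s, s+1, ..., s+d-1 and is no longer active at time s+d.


Each activity i is active on [start_i, start_i + duration_i).
Compute total resource usage per time slot:
  t=0: active resources = [6], total = 6
  t=1: active resources = [6], total = 6
  t=2: active resources = [6, 6, 6], total = 18
  t=3: active resources = [6, 6], total = 12
  t=4: active resources = [6, 6], total = 12
  t=5: active resources = [1, 6, 6], total = 13
  t=6: active resources = [1], total = 1
  t=7: active resources = [1], total = 1
  t=8: active resources = [1, 5], total = 6
  t=9: active resources = [5], total = 5
Peak resource demand = 18

18


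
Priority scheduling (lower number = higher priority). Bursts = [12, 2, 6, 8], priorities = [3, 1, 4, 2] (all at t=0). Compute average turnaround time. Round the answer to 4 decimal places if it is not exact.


Sort by priority (ascending = highest first):
Order: [(1, 2), (2, 8), (3, 12), (4, 6)]
Completion times:
  Priority 1, burst=2, C=2
  Priority 2, burst=8, C=10
  Priority 3, burst=12, C=22
  Priority 4, burst=6, C=28
Average turnaround = 62/4 = 15.5

15.5


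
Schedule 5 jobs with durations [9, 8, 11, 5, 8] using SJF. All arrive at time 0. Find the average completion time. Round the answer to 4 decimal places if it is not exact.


SJF order (ascending): [5, 8, 8, 9, 11]
Completion times:
  Job 1: burst=5, C=5
  Job 2: burst=8, C=13
  Job 3: burst=8, C=21
  Job 4: burst=9, C=30
  Job 5: burst=11, C=41
Average completion = 110/5 = 22.0

22.0


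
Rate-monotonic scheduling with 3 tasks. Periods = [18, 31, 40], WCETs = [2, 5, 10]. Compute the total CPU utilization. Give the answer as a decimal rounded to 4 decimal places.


Compute individual utilizations (exact fractions):
  Task 1: C/T = 2/18 = 1/9 (approx. 0.1111)
  Task 2: C/T = 5/31 (approx. 0.1613)
  Task 3: C/T = 10/40 = 1/4 (approx. 0.25)
Total utilization U = 1/9 + 5/31 + 1/4 = 583/1116
Rounded to 4 decimal places: U = 0.5224
RM (Liu & Layland) bound for 3 tasks = 0.779763; compare with U = 583/1116 (approx. 0.522401)
U <= bound, so schedulable by RM sufficient condition.

0.5224


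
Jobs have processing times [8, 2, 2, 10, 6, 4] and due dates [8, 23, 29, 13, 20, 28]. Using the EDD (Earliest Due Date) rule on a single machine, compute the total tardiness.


Sort by due date (EDD order): [(8, 8), (10, 13), (6, 20), (2, 23), (4, 28), (2, 29)]
Compute completion times and tardiness:
  Job 1: p=8, d=8, C=8, tardiness=max(0,8-8)=0
  Job 2: p=10, d=13, C=18, tardiness=max(0,18-13)=5
  Job 3: p=6, d=20, C=24, tardiness=max(0,24-20)=4
  Job 4: p=2, d=23, C=26, tardiness=max(0,26-23)=3
  Job 5: p=4, d=28, C=30, tardiness=max(0,30-28)=2
  Job 6: p=2, d=29, C=32, tardiness=max(0,32-29)=3
Total tardiness = 17

17


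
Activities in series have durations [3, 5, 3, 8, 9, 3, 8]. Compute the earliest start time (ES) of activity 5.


Activity 5 starts after activities 1 through 4 complete.
Predecessor durations: [3, 5, 3, 8]
ES = 3 + 5 + 3 + 8 = 19

19


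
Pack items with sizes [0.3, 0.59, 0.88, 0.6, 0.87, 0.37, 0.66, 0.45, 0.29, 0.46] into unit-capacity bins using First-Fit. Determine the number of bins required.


Place items sequentially using First-Fit:
  Item 0.3 -> new Bin 1
  Item 0.59 -> Bin 1 (now 0.89)
  Item 0.88 -> new Bin 2
  Item 0.6 -> new Bin 3
  Item 0.87 -> new Bin 4
  Item 0.37 -> Bin 3 (now 0.97)
  Item 0.66 -> new Bin 5
  Item 0.45 -> new Bin 6
  Item 0.29 -> Bin 5 (now 0.95)
  Item 0.46 -> Bin 6 (now 0.91)
Total bins used = 6

6


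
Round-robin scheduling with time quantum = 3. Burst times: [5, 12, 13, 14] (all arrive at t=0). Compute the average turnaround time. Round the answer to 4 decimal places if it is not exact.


Time quantum = 3
Execution trace:
  J1 runs 3 units, time = 3
  J2 runs 3 units, time = 6
  J3 runs 3 units, time = 9
  J4 runs 3 units, time = 12
  J1 runs 2 units, time = 14
  J2 runs 3 units, time = 17
  J3 runs 3 units, time = 20
  J4 runs 3 units, time = 23
  J2 runs 3 units, time = 26
  J3 runs 3 units, time = 29
  J4 runs 3 units, time = 32
  J2 runs 3 units, time = 35
  J3 runs 3 units, time = 38
  J4 runs 3 units, time = 41
  J3 runs 1 units, time = 42
  J4 runs 2 units, time = 44
Finish times: [14, 35, 42, 44]
Average turnaround = 135/4 = 33.75

33.75


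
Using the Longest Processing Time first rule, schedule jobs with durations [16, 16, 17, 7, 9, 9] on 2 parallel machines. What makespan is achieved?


Sort jobs in decreasing order (LPT): [17, 16, 16, 9, 9, 7]
Assign each job to the least loaded machine:
  Machine 1: jobs [17, 9, 9], load = 35
  Machine 2: jobs [16, 16, 7], load = 39
Makespan = max load = 39

39


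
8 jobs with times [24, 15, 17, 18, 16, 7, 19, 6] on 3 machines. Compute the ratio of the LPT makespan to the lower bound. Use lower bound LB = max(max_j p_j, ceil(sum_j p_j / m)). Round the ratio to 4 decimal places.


LPT order: [24, 19, 18, 17, 16, 15, 7, 6]
Machine loads after assignment: [39, 42, 41]
LPT makespan = 42
Lower bound = max(max_job, ceil(total/3)) = max(24, 41) = 41
Ratio = 42 / 41 = 1.0244

1.0244


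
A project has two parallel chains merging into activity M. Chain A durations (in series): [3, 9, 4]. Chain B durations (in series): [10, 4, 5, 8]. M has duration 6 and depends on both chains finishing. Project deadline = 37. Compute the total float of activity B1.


Forward pass: ES(B1) = sum of predecessors on chain B = 0
EF = ES + duration = 0 + 10 = 10
Backward pass: LF(M) = deadline = 37; LS(M) = 37 - 6 = 31
LF(B1) = LS(M) - sum(successors on chain B) = 31 - 17 = 14
LS = LF - duration = 14 - 10 = 4
Total float = LS - ES = 4 - 0 = 4

4


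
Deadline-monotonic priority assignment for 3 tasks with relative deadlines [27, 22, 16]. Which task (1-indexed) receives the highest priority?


Sort tasks by relative deadline (ascending):
  Task 3: deadline = 16
  Task 2: deadline = 22
  Task 1: deadline = 27
Priority order (highest first): [3, 2, 1]
Highest priority task = 3

3


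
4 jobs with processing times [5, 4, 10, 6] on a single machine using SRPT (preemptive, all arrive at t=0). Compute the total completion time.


Since all jobs arrive at t=0, SRPT equals SPT ordering.
SPT order: [4, 5, 6, 10]
Completion times:
  Job 1: p=4, C=4
  Job 2: p=5, C=9
  Job 3: p=6, C=15
  Job 4: p=10, C=25
Total completion time = 4 + 9 + 15 + 25 = 53

53


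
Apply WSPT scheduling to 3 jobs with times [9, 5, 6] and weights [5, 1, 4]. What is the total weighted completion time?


Compute p/w ratios and sort ascending (WSPT): [(6, 4), (9, 5), (5, 1)]
Compute weighted completion times:
  Job (p=6,w=4): C=6, w*C=4*6=24
  Job (p=9,w=5): C=15, w*C=5*15=75
  Job (p=5,w=1): C=20, w*C=1*20=20
Total weighted completion time = 119

119


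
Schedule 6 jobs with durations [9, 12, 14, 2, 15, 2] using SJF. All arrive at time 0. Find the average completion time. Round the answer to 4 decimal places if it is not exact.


SJF order (ascending): [2, 2, 9, 12, 14, 15]
Completion times:
  Job 1: burst=2, C=2
  Job 2: burst=2, C=4
  Job 3: burst=9, C=13
  Job 4: burst=12, C=25
  Job 5: burst=14, C=39
  Job 6: burst=15, C=54
Average completion = 137/6 = 22.8333

22.8333


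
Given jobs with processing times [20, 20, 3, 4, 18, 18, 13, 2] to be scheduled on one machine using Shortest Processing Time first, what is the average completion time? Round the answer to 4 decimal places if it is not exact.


Sort jobs by processing time (SPT order): [2, 3, 4, 13, 18, 18, 20, 20]
Compute completion times sequentially:
  Job 1: processing = 2, completes at 2
  Job 2: processing = 3, completes at 5
  Job 3: processing = 4, completes at 9
  Job 4: processing = 13, completes at 22
  Job 5: processing = 18, completes at 40
  Job 6: processing = 18, completes at 58
  Job 7: processing = 20, completes at 78
  Job 8: processing = 20, completes at 98
Sum of completion times = 312
Average completion time = 312/8 = 39.0

39.0


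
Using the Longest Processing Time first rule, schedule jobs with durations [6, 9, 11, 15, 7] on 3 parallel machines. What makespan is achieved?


Sort jobs in decreasing order (LPT): [15, 11, 9, 7, 6]
Assign each job to the least loaded machine:
  Machine 1: jobs [15], load = 15
  Machine 2: jobs [11, 6], load = 17
  Machine 3: jobs [9, 7], load = 16
Makespan = max load = 17

17


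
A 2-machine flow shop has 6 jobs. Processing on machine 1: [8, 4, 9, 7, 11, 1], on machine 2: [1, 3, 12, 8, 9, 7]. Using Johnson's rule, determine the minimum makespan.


Apply Johnson's rule:
  Group 1 (a <= b): [(6, 1, 7), (4, 7, 8), (3, 9, 12)]
  Group 2 (a > b): [(5, 11, 9), (2, 4, 3), (1, 8, 1)]
Optimal job order: [6, 4, 3, 5, 2, 1]
Schedule:
  Job 6: M1 done at 1, M2 done at 8
  Job 4: M1 done at 8, M2 done at 16
  Job 3: M1 done at 17, M2 done at 29
  Job 5: M1 done at 28, M2 done at 38
  Job 2: M1 done at 32, M2 done at 41
  Job 1: M1 done at 40, M2 done at 42
Makespan = 42

42


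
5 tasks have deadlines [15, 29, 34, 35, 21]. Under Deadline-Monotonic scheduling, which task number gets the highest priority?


Sort tasks by relative deadline (ascending):
  Task 1: deadline = 15
  Task 5: deadline = 21
  Task 2: deadline = 29
  Task 3: deadline = 34
  Task 4: deadline = 35
Priority order (highest first): [1, 5, 2, 3, 4]
Highest priority task = 1

1


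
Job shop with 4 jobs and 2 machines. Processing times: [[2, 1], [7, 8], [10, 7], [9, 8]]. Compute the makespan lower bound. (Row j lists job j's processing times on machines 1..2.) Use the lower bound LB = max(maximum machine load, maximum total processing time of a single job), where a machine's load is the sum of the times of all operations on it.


Machine loads:
  Machine 1: 2 + 7 + 10 + 9 = 28
  Machine 2: 1 + 8 + 7 + 8 = 24
Max machine load = 28
Job totals:
  Job 1: 3
  Job 2: 15
  Job 3: 17
  Job 4: 17
Max job total = 17
Lower bound = max(28, 17) = 28

28


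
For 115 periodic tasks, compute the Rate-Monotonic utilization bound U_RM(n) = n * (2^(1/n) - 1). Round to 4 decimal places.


Compute 2^(1/115) = 1.0060455679
Subtract 1: 1.0060455679 - 1 = 0.0060455679
Multiply by n: 115 * 0.0060455679 = 0.6952403085
Round to 4 dp: 0.6952

0.6952


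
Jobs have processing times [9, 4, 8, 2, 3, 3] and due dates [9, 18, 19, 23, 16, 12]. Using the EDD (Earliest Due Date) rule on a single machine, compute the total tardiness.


Sort by due date (EDD order): [(9, 9), (3, 12), (3, 16), (4, 18), (8, 19), (2, 23)]
Compute completion times and tardiness:
  Job 1: p=9, d=9, C=9, tardiness=max(0,9-9)=0
  Job 2: p=3, d=12, C=12, tardiness=max(0,12-12)=0
  Job 3: p=3, d=16, C=15, tardiness=max(0,15-16)=0
  Job 4: p=4, d=18, C=19, tardiness=max(0,19-18)=1
  Job 5: p=8, d=19, C=27, tardiness=max(0,27-19)=8
  Job 6: p=2, d=23, C=29, tardiness=max(0,29-23)=6
Total tardiness = 15

15


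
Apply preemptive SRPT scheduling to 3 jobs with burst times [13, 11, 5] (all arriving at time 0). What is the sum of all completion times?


Since all jobs arrive at t=0, SRPT equals SPT ordering.
SPT order: [5, 11, 13]
Completion times:
  Job 1: p=5, C=5
  Job 2: p=11, C=16
  Job 3: p=13, C=29
Total completion time = 5 + 16 + 29 = 50

50


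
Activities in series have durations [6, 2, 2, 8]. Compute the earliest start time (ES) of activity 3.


Activity 3 starts after activities 1 through 2 complete.
Predecessor durations: [6, 2]
ES = 6 + 2 = 8

8


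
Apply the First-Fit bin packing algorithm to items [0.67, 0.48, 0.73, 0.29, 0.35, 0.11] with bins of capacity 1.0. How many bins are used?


Place items sequentially using First-Fit:
  Item 0.67 -> new Bin 1
  Item 0.48 -> new Bin 2
  Item 0.73 -> new Bin 3
  Item 0.29 -> Bin 1 (now 0.96)
  Item 0.35 -> Bin 2 (now 0.83)
  Item 0.11 -> Bin 2 (now 0.94)
Total bins used = 3

3


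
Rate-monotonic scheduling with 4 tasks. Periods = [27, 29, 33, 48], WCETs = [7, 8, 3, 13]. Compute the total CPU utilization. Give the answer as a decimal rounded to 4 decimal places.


Compute individual utilizations (exact fractions):
  Task 1: C/T = 7/27 (approx. 0.2593)
  Task 2: C/T = 8/29 (approx. 0.2759)
  Task 3: C/T = 3/33 = 1/11 (approx. 0.0909)
  Task 4: C/T = 13/48 (approx. 0.2708)
Total utilization U = 7/27 + 8/29 + 1/11 + 13/48 = 123595/137808
Rounded to 4 decimal places: U = 0.8969
RM (Liu & Layland) bound for 4 tasks = 0.756828; compare with U = 123595/137808 (approx. 0.896864)
bound < U <= 1, so the RM sufficient condition is not met (inconclusive; an exact test such as response-time analysis is needed).

0.8969


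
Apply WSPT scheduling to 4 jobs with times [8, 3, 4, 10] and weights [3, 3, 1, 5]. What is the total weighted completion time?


Compute p/w ratios and sort ascending (WSPT): [(3, 3), (10, 5), (8, 3), (4, 1)]
Compute weighted completion times:
  Job (p=3,w=3): C=3, w*C=3*3=9
  Job (p=10,w=5): C=13, w*C=5*13=65
  Job (p=8,w=3): C=21, w*C=3*21=63
  Job (p=4,w=1): C=25, w*C=1*25=25
Total weighted completion time = 162

162


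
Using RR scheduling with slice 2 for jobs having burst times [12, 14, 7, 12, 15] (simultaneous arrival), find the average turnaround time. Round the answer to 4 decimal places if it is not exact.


Time quantum = 2
Execution trace:
  J1 runs 2 units, time = 2
  J2 runs 2 units, time = 4
  J3 runs 2 units, time = 6
  J4 runs 2 units, time = 8
  J5 runs 2 units, time = 10
  J1 runs 2 units, time = 12
  J2 runs 2 units, time = 14
  J3 runs 2 units, time = 16
  J4 runs 2 units, time = 18
  J5 runs 2 units, time = 20
  J1 runs 2 units, time = 22
  J2 runs 2 units, time = 24
  J3 runs 2 units, time = 26
  J4 runs 2 units, time = 28
  J5 runs 2 units, time = 30
  J1 runs 2 units, time = 32
  J2 runs 2 units, time = 34
  J3 runs 1 units, time = 35
  J4 runs 2 units, time = 37
  J5 runs 2 units, time = 39
  J1 runs 2 units, time = 41
  J2 runs 2 units, time = 43
  J4 runs 2 units, time = 45
  J5 runs 2 units, time = 47
  J1 runs 2 units, time = 49
  J2 runs 2 units, time = 51
  J4 runs 2 units, time = 53
  J5 runs 2 units, time = 55
  J2 runs 2 units, time = 57
  J5 runs 2 units, time = 59
  J5 runs 1 units, time = 60
Finish times: [49, 57, 35, 53, 60]
Average turnaround = 254/5 = 50.8

50.8


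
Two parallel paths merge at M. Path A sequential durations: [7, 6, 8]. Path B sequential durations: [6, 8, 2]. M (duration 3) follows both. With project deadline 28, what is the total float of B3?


Forward pass: ES(B3) = sum of predecessors on chain B = 14
EF = ES + duration = 14 + 2 = 16
Backward pass: LF(M) = deadline = 28; LS(M) = 28 - 3 = 25
LF(B3) = LS(M) - sum(successors on chain B) = 25 - 0 = 25
LS = LF - duration = 25 - 2 = 23
Total float = LS - ES = 23 - 14 = 9

9


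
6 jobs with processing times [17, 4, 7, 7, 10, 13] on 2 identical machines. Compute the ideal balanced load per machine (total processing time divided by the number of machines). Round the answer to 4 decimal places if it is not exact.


Total processing time = 17 + 4 + 7 + 7 + 10 + 13 = 58
Number of machines = 2
Ideal balanced load = 58 / 2 = 29.0

29.0


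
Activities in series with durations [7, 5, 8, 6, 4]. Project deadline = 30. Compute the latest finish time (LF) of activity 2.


LF(activity 2) = deadline - sum of successor durations
Successors: activities 3 through 5 with durations [8, 6, 4]
Sum of successor durations = 18
LF = 30 - 18 = 12

12


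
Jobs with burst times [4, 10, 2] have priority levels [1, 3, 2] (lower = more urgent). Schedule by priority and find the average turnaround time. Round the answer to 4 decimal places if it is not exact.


Sort by priority (ascending = highest first):
Order: [(1, 4), (2, 2), (3, 10)]
Completion times:
  Priority 1, burst=4, C=4
  Priority 2, burst=2, C=6
  Priority 3, burst=10, C=16
Average turnaround = 26/3 = 8.6667

8.6667


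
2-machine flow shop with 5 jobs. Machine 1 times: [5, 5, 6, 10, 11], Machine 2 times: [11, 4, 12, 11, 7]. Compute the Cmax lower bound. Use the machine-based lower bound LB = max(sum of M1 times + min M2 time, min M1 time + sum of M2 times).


LB1 = sum(M1 times) + min(M2 times) = 37 + 4 = 41
LB2 = min(M1 times) + sum(M2 times) = 5 + 45 = 50
Lower bound = max(LB1, LB2) = max(41, 50) = 50

50


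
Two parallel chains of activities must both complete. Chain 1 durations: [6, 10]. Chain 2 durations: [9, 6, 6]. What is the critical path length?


Path A total = 6 + 10 = 16
Path B total = 9 + 6 + 6 = 21
Critical path = longest path = max(16, 21) = 21

21


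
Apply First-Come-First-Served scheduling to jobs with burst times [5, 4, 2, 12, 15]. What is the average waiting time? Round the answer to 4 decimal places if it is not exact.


FCFS order (as given): [5, 4, 2, 12, 15]
Waiting times:
  Job 1: wait = 0
  Job 2: wait = 5
  Job 3: wait = 9
  Job 4: wait = 11
  Job 5: wait = 23
Sum of waiting times = 48
Average waiting time = 48/5 = 9.6

9.6


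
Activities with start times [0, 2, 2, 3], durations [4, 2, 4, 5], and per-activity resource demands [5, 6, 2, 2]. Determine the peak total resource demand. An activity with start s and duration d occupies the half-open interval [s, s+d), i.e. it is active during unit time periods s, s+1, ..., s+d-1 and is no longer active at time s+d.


Each activity i is active on [start_i, start_i + duration_i).
Compute total resource usage per time slot:
  t=0: active resources = [5], total = 5
  t=1: active resources = [5], total = 5
  t=2: active resources = [5, 6, 2], total = 13
  t=3: active resources = [5, 6, 2, 2], total = 15
  t=4: active resources = [2, 2], total = 4
  t=5: active resources = [2, 2], total = 4
  t=6: active resources = [2], total = 2
  t=7: active resources = [2], total = 2
Peak resource demand = 15

15


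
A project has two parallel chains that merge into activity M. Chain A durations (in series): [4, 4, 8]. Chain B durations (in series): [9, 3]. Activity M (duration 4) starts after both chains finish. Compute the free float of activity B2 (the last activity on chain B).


ES(B2) = sum of predecessors on chain B = 9
EF(B2) = ES + duration = 9 + 3 = 12
Successor of B2 is M. ES(M) = max(sum(A), sum(B)) = max(16, 12) = 16
Free float = ES(successor) - EF(current) = 16 - 12 = 4

4


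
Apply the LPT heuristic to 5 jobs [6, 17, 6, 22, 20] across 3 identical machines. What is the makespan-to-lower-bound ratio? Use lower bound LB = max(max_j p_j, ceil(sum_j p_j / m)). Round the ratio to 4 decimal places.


LPT order: [22, 20, 17, 6, 6]
Machine loads after assignment: [22, 26, 23]
LPT makespan = 26
Lower bound = max(max_job, ceil(total/3)) = max(22, 24) = 24
Ratio = 26 / 24 = 1.0833

1.0833


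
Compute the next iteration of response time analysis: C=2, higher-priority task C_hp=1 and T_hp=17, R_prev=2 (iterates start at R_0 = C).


R_next = C + ceil(R_prev / T_hp) * C_hp
ceil(2 / 17) = ceil(0.1176) = 1
Interference = 1 * 1 = 1
R_next = 2 + 1 = 3

3


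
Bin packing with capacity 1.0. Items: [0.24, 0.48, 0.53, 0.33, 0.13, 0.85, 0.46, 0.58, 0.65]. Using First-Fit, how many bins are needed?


Place items sequentially using First-Fit:
  Item 0.24 -> new Bin 1
  Item 0.48 -> Bin 1 (now 0.72)
  Item 0.53 -> new Bin 2
  Item 0.33 -> Bin 2 (now 0.86)
  Item 0.13 -> Bin 1 (now 0.85)
  Item 0.85 -> new Bin 3
  Item 0.46 -> new Bin 4
  Item 0.58 -> new Bin 5
  Item 0.65 -> new Bin 6
Total bins used = 6

6


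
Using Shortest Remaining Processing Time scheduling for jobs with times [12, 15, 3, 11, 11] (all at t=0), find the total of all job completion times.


Since all jobs arrive at t=0, SRPT equals SPT ordering.
SPT order: [3, 11, 11, 12, 15]
Completion times:
  Job 1: p=3, C=3
  Job 2: p=11, C=14
  Job 3: p=11, C=25
  Job 4: p=12, C=37
  Job 5: p=15, C=52
Total completion time = 3 + 14 + 25 + 37 + 52 = 131

131


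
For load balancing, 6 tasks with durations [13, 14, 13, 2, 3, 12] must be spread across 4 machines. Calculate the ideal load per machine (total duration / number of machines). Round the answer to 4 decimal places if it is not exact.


Total processing time = 13 + 14 + 13 + 2 + 3 + 12 = 57
Number of machines = 4
Ideal balanced load = 57 / 4 = 14.25

14.25


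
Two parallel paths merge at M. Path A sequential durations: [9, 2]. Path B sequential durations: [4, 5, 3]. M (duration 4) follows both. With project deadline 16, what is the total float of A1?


Forward pass: ES(A1) = sum of predecessors on chain A = 0
EF = ES + duration = 0 + 9 = 9
Backward pass: LF(M) = deadline = 16; LS(M) = 16 - 4 = 12
LF(A1) = LS(M) - sum(successors on chain A) = 12 - 2 = 10
LS = LF - duration = 10 - 9 = 1
Total float = LS - ES = 1 - 0 = 1

1


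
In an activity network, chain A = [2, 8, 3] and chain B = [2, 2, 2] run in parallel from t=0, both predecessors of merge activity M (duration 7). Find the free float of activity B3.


ES(B3) = sum of predecessors on chain B = 4
EF(B3) = ES + duration = 4 + 2 = 6
Successor of B3 is M. ES(M) = max(sum(A), sum(B)) = max(13, 6) = 13
Free float = ES(successor) - EF(current) = 13 - 6 = 7

7


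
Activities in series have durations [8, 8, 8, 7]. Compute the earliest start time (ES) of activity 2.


Activity 2 starts after activities 1 through 1 complete.
Predecessor durations: [8]
ES = 8 = 8

8


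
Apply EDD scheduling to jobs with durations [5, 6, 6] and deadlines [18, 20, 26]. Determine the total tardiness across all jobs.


Sort by due date (EDD order): [(5, 18), (6, 20), (6, 26)]
Compute completion times and tardiness:
  Job 1: p=5, d=18, C=5, tardiness=max(0,5-18)=0
  Job 2: p=6, d=20, C=11, tardiness=max(0,11-20)=0
  Job 3: p=6, d=26, C=17, tardiness=max(0,17-26)=0
Total tardiness = 0

0


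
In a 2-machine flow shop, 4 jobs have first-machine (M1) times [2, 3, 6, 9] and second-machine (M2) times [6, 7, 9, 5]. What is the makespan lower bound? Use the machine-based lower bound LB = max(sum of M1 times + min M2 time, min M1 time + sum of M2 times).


LB1 = sum(M1 times) + min(M2 times) = 20 + 5 = 25
LB2 = min(M1 times) + sum(M2 times) = 2 + 27 = 29
Lower bound = max(LB1, LB2) = max(25, 29) = 29

29


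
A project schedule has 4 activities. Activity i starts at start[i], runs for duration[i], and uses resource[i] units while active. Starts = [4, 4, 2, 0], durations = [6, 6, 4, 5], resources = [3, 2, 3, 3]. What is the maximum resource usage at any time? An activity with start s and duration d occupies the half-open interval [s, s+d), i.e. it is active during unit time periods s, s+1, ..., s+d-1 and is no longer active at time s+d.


Each activity i is active on [start_i, start_i + duration_i).
Compute total resource usage per time slot:
  t=0: active resources = [3], total = 3
  t=1: active resources = [3], total = 3
  t=2: active resources = [3, 3], total = 6
  t=3: active resources = [3, 3], total = 6
  t=4: active resources = [3, 2, 3, 3], total = 11
  t=5: active resources = [3, 2, 3], total = 8
  t=6: active resources = [3, 2], total = 5
  t=7: active resources = [3, 2], total = 5
  t=8: active resources = [3, 2], total = 5
  t=9: active resources = [3, 2], total = 5
Peak resource demand = 11

11


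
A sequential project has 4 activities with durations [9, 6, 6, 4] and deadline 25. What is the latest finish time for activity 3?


LF(activity 3) = deadline - sum of successor durations
Successors: activities 4 through 4 with durations [4]
Sum of successor durations = 4
LF = 25 - 4 = 21

21


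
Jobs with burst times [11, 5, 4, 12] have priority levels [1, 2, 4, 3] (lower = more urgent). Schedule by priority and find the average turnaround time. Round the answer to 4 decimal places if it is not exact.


Sort by priority (ascending = highest first):
Order: [(1, 11), (2, 5), (3, 12), (4, 4)]
Completion times:
  Priority 1, burst=11, C=11
  Priority 2, burst=5, C=16
  Priority 3, burst=12, C=28
  Priority 4, burst=4, C=32
Average turnaround = 87/4 = 21.75

21.75


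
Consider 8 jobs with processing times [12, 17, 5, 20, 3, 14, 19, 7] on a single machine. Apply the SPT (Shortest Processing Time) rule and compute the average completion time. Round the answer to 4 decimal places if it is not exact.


Sort jobs by processing time (SPT order): [3, 5, 7, 12, 14, 17, 19, 20]
Compute completion times sequentially:
  Job 1: processing = 3, completes at 3
  Job 2: processing = 5, completes at 8
  Job 3: processing = 7, completes at 15
  Job 4: processing = 12, completes at 27
  Job 5: processing = 14, completes at 41
  Job 6: processing = 17, completes at 58
  Job 7: processing = 19, completes at 77
  Job 8: processing = 20, completes at 97
Sum of completion times = 326
Average completion time = 326/8 = 40.75

40.75


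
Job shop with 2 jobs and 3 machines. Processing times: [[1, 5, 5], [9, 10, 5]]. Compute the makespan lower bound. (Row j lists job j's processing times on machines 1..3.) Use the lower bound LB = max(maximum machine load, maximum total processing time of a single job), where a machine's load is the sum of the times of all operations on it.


Machine loads:
  Machine 1: 1 + 9 = 10
  Machine 2: 5 + 10 = 15
  Machine 3: 5 + 5 = 10
Max machine load = 15
Job totals:
  Job 1: 11
  Job 2: 24
Max job total = 24
Lower bound = max(15, 24) = 24

24


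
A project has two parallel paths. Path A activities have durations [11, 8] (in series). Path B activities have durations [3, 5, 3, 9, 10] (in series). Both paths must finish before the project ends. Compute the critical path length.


Path A total = 11 + 8 = 19
Path B total = 3 + 5 + 3 + 9 + 10 = 30
Critical path = longest path = max(19, 30) = 30

30


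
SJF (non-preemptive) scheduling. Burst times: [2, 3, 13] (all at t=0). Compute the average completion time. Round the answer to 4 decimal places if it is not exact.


SJF order (ascending): [2, 3, 13]
Completion times:
  Job 1: burst=2, C=2
  Job 2: burst=3, C=5
  Job 3: burst=13, C=18
Average completion = 25/3 = 8.3333

8.3333


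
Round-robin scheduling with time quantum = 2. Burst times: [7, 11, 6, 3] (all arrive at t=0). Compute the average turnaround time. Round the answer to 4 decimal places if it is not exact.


Time quantum = 2
Execution trace:
  J1 runs 2 units, time = 2
  J2 runs 2 units, time = 4
  J3 runs 2 units, time = 6
  J4 runs 2 units, time = 8
  J1 runs 2 units, time = 10
  J2 runs 2 units, time = 12
  J3 runs 2 units, time = 14
  J4 runs 1 units, time = 15
  J1 runs 2 units, time = 17
  J2 runs 2 units, time = 19
  J3 runs 2 units, time = 21
  J1 runs 1 units, time = 22
  J2 runs 2 units, time = 24
  J2 runs 2 units, time = 26
  J2 runs 1 units, time = 27
Finish times: [22, 27, 21, 15]
Average turnaround = 85/4 = 21.25

21.25
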